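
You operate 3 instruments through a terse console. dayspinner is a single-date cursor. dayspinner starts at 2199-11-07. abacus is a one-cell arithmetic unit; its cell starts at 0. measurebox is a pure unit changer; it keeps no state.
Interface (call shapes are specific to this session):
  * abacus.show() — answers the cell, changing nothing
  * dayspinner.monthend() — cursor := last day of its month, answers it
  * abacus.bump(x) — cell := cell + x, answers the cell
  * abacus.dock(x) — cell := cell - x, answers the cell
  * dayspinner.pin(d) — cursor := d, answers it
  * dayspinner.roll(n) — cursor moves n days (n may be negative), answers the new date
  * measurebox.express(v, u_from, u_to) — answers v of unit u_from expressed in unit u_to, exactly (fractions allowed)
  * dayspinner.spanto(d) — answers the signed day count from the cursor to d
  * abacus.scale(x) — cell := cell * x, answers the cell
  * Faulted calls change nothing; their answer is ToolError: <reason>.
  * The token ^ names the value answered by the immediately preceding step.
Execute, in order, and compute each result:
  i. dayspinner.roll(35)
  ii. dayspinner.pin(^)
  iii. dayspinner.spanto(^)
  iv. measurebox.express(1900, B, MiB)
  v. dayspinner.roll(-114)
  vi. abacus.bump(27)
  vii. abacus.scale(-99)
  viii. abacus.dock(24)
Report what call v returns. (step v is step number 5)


Answer: 2199-08-20

Derivation:
CALL roll[n: 35]
RET  2199-12-12
CALL pin[d: ^]
RET  2199-12-12
CALL spanto[d: ^]
RET  0
CALL express[v: 1900; u_from: B; u_to: MiB]
RET  475/262144
CALL roll[n: -114]
RET  2199-08-20
CALL bump[x: 27]
RET  27
CALL scale[x: -99]
RET  -2673
CALL dock[x: 24]
RET  -2697


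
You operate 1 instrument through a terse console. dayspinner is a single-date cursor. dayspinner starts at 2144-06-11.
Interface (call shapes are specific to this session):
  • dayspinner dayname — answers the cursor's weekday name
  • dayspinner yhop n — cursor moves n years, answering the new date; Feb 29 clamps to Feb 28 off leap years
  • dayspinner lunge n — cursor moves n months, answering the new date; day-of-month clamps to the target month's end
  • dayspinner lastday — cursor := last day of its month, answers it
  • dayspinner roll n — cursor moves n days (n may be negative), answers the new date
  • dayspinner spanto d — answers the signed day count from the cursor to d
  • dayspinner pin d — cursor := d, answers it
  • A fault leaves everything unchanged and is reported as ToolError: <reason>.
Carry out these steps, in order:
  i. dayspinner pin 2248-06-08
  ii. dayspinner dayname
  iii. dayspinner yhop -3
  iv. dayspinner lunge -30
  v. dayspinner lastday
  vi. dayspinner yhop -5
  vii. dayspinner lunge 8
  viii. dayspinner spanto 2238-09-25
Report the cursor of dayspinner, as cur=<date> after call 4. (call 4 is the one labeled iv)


[in] dayspinner pin d→2248-06-08
[out] 2248-06-08
[in] dayspinner dayname
[out] Thursday
[in] dayspinner yhop n→-3
[out] 2245-06-08
[in] dayspinner lunge n→-30
[out] 2242-12-08
[in] dayspinner lastday
[out] 2242-12-31
[in] dayspinner yhop n→-5
[out] 2237-12-31
[in] dayspinner lunge n→8
[out] 2238-08-31
[in] dayspinner spanto d→2238-09-25
[out] 25

Answer: cur=2242-12-08


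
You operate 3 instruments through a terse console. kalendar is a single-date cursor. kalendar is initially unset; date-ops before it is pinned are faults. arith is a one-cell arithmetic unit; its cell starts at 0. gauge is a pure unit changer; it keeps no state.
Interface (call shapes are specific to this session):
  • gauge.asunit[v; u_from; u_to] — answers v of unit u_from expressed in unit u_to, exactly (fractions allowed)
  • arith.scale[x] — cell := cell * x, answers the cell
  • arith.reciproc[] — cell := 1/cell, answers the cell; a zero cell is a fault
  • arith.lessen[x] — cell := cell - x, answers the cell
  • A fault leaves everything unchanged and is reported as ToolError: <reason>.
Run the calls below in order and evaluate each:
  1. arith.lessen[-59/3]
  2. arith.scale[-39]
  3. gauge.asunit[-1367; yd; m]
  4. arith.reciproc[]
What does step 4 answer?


% arith.lessen -59/3
[out] 59/3
% arith.scale -39
[out] -767
% gauge.asunit -1367 yd m
[out] -1562481/1250
% arith.reciproc
[out] -1/767

Answer: -1/767


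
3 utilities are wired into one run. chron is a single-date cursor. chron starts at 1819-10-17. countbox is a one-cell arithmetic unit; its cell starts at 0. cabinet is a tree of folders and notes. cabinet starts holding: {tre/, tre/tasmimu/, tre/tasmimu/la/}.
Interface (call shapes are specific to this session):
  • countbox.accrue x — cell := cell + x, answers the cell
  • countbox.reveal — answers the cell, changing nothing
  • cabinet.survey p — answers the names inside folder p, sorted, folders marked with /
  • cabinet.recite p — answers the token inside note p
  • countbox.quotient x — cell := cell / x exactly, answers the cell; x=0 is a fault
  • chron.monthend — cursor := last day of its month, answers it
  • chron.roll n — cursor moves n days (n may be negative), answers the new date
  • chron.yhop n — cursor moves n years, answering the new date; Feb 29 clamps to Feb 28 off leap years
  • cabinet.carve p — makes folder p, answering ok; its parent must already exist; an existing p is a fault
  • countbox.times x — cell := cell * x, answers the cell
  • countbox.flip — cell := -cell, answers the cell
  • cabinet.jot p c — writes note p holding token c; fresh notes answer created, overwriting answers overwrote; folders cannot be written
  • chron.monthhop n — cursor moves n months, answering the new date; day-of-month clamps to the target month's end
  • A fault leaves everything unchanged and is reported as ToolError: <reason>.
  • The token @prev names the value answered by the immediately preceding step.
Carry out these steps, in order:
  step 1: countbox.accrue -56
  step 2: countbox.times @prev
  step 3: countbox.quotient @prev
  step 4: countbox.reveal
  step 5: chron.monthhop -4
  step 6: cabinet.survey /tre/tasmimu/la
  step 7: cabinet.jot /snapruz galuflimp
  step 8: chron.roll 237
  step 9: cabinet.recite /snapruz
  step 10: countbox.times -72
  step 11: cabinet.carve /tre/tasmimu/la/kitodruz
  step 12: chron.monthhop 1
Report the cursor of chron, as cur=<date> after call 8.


Answer: cur=1820-02-09

Derivation:
I call countbox.accrue(-56), which returns -56.
Next I call countbox.times(@prev), and get 3136.
I call countbox.quotient(@prev), yielding 1.
Invoking countbox.reveal(), — result: 1.
Next I call chron.monthhop(-4), and see 1819-06-17.
I use cabinet.survey(/tre/tasmimu/la), yielding [].
Using cabinet.jot(/snapruz, galuflimp), and observe created.
I try chron.roll(237), — result: 1820-02-09.
I try cabinet.recite(/snapruz): galuflimp.
Calling countbox.times(-72), yielding -72.
Using cabinet.carve(/tre/tasmimu/la/kitodruz), → ok.
I try chron.monthhop(1), and see 1820-03-09.


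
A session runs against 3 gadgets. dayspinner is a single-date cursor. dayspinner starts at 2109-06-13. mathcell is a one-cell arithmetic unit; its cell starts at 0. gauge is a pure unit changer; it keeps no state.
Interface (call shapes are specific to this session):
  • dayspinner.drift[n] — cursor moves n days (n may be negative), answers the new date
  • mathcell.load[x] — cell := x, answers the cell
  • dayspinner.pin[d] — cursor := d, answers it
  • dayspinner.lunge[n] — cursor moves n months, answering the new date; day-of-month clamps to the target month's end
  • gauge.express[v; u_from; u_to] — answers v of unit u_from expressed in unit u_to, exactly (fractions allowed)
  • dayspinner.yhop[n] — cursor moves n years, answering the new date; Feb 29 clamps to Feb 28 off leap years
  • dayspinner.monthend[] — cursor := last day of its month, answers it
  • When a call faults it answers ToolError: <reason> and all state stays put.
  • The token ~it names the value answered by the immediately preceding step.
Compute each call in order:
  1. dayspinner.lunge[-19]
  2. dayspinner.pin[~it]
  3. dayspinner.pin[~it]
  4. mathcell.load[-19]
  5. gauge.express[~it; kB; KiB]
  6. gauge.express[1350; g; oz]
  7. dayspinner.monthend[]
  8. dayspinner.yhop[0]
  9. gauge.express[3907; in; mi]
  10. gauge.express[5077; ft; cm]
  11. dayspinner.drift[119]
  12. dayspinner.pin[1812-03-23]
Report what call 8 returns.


Answer: 2107-11-30

Derivation:
→ dayspinner.lunge(n='-19')
← 2107-11-13
→ dayspinner.pin(d='~it')
← 2107-11-13
→ dayspinner.pin(d='~it')
← 2107-11-13
→ mathcell.load(x='-19')
← -19
→ gauge.express(v='~it', u_from='kB', u_to='KiB')
← -2375/128
→ gauge.express(v='1350', u_from='g', u_to='oz')
← 2160000000/45359237
→ dayspinner.monthend()
← 2107-11-30
→ dayspinner.yhop(n='0')
← 2107-11-30
→ gauge.express(v='3907', u_from='in', u_to='mi')
← 3907/63360
→ gauge.express(v='5077', u_from='ft', u_to='cm')
← 3868674/25
→ dayspinner.drift(n='119')
← 2108-03-28
→ dayspinner.pin(d='1812-03-23')
← 1812-03-23


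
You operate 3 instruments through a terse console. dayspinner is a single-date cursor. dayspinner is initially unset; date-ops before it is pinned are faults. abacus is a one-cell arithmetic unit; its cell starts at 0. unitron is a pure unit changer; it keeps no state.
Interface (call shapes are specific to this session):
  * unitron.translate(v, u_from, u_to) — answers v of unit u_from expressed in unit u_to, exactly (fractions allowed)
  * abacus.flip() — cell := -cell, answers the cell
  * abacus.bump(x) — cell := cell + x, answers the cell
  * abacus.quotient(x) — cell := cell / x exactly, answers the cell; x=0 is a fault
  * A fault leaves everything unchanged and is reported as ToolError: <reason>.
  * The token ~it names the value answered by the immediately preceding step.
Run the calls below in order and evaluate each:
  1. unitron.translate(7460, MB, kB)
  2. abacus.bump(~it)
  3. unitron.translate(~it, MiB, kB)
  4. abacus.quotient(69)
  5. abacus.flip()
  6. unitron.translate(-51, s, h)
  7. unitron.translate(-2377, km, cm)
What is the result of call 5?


==> unitron.translate(v=7460, u_from=MB, u_to=kB)
<== 7460000
==> abacus.bump(x=~it)
<== 7460000
==> unitron.translate(v=~it, u_from=MiB, u_to=kB)
<== 7822376960
==> abacus.quotient(x=69)
<== 7460000/69
==> abacus.flip()
<== -7460000/69
==> unitron.translate(v=-51, u_from=s, u_to=h)
<== -17/1200
==> unitron.translate(v=-2377, u_from=km, u_to=cm)
<== -237700000

Answer: -7460000/69


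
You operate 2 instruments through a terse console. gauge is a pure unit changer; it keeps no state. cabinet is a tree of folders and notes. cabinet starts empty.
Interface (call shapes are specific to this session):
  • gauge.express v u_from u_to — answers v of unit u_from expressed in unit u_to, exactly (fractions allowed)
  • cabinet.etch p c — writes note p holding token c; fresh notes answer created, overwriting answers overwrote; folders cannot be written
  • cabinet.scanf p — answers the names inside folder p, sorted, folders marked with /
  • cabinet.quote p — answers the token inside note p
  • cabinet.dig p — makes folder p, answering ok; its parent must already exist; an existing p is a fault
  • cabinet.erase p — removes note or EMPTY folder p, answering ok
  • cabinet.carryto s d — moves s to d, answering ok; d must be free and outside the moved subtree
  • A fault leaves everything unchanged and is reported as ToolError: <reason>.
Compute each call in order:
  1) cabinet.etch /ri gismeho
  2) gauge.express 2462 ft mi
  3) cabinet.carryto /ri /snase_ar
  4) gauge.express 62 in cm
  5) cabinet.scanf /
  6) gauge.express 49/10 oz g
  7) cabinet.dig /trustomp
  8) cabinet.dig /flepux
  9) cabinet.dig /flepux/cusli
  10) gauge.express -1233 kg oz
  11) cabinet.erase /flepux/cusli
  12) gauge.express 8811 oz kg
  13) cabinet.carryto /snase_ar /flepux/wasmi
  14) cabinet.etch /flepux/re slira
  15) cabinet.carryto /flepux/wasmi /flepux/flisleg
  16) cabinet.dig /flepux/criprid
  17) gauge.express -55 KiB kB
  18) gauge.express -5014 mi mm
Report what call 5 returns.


Now I run cabinet.etch passing p: /ri, c: gismeho, which returns created.
I use gauge.express passing v: 2462, u_from: ft, u_to: mi: 1231/2640.
Then cabinet.carryto passing s: /ri, d: /snase_ar, giving ok.
Calling gauge.express passing v: 62, u_from: in, u_to: cm: 3937/25.
I invoke cabinet.scanf passing p: /, and get [snase_ar].
I try gauge.express passing v: 49/10, u_from: oz, u_to: g, → 2222602613/16000000.
I call cabinet.dig passing p: /trustomp, — result: ok.
I try cabinet.dig passing p: /flepux: ok.
I use cabinet.dig passing p: /flepux/cusli, and observe ok.
Now I run gauge.express passing v: -1233, u_from: kg, u_to: oz, and get -1972800000000/45359237.
Using cabinet.erase passing p: /flepux/cusli, yielding ok.
Using gauge.express passing v: 8811, u_from: oz, u_to: kg, which returns 399660237207/1600000000.
I call cabinet.carryto passing s: /snase_ar, d: /flepux/wasmi, and get ok.
I run cabinet.etch passing p: /flepux/re, c: slira, and see created.
I try cabinet.carryto passing s: /flepux/wasmi, d: /flepux/flisleg, and observe ok.
I call cabinet.dig passing p: /flepux/criprid: ok.
I use gauge.express passing v: -55, u_from: KiB, u_to: kB, and see -1408/25.
Then gauge.express passing v: -5014, u_from: mi, u_to: mm, and observe -8069250816.

Answer: [snase_ar]


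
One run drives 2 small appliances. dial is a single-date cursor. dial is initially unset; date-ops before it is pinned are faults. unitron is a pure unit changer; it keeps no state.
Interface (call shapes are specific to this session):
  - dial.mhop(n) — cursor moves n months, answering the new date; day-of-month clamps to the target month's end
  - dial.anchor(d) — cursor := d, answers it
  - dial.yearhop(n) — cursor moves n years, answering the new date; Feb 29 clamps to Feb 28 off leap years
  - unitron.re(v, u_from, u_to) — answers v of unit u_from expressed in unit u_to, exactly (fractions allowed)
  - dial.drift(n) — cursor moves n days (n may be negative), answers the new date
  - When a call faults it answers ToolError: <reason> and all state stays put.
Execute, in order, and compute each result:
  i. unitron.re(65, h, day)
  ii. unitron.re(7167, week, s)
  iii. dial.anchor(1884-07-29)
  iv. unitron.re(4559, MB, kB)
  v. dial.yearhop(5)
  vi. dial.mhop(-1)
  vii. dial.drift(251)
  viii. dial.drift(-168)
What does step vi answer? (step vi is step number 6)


$ unitron.re v: 65 u_from: h u_to: day
[out] 65/24
$ unitron.re v: 7167 u_from: week u_to: s
[out] 4334601600
$ dial.anchor d: 1884-07-29
[out] 1884-07-29
$ unitron.re v: 4559 u_from: MB u_to: kB
[out] 4559000
$ dial.yearhop n: 5
[out] 1889-07-29
$ dial.mhop n: -1
[out] 1889-06-29
$ dial.drift n: 251
[out] 1890-03-07
$ dial.drift n: -168
[out] 1889-09-20

Answer: 1889-06-29


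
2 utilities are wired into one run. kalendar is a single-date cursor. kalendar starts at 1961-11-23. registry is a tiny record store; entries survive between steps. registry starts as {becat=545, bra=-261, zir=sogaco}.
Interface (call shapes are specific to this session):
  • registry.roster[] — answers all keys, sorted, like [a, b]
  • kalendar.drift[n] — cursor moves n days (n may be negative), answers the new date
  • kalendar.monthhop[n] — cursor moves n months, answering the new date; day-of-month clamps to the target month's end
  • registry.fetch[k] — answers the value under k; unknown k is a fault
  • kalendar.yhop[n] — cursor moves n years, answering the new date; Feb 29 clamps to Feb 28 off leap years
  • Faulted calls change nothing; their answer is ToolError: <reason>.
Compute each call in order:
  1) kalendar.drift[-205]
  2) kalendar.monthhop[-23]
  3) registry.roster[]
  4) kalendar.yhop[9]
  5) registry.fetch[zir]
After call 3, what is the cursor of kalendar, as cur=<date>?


Act: kalendar.drift[n→-205]
Obs: 1961-05-02
Act: kalendar.monthhop[n→-23]
Obs: 1959-06-02
Act: registry.roster[]
Obs: [becat, bra, zir]
Act: kalendar.yhop[n→9]
Obs: 1968-06-02
Act: registry.fetch[k→zir]
Obs: sogaco

Answer: cur=1959-06-02


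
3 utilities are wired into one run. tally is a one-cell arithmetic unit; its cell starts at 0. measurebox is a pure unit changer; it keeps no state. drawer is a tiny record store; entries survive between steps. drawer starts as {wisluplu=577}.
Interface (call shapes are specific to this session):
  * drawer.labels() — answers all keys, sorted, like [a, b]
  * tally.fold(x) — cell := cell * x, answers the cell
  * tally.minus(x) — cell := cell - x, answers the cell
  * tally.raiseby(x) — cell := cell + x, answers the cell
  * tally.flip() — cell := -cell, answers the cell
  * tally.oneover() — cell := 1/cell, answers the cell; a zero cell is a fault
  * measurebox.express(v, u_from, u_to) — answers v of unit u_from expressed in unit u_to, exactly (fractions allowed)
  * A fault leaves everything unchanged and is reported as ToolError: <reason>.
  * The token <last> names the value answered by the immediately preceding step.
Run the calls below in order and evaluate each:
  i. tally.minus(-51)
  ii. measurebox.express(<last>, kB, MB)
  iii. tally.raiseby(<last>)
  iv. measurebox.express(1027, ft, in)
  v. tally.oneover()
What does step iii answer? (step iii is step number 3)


Using tally.minus passing x='-51', and see 51.
Using measurebox.express passing v='<last>', u_from='kB', u_to='MB', yielding 51/1000.
Invoking tally.raiseby passing x='<last>', which returns 51051/1000.
I call measurebox.express passing v='1027', u_from='ft', u_to='in', giving 12324.
I try tally.oneover, and see 1000/51051.

Answer: 51051/1000


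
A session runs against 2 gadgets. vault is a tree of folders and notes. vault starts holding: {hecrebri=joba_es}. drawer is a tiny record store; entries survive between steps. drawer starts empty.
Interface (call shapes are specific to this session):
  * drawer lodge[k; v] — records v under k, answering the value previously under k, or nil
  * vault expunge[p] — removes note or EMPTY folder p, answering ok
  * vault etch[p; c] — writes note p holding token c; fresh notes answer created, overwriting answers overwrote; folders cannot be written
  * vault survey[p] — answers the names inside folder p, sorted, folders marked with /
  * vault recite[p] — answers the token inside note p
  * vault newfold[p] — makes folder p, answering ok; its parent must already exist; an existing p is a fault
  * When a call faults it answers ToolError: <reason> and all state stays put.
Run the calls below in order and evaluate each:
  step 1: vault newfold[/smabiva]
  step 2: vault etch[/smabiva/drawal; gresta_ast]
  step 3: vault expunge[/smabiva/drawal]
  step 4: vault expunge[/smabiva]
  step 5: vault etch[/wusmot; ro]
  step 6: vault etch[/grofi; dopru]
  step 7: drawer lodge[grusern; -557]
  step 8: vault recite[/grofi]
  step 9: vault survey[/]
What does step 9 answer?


Calling vault newfold with /smabiva, — result: ok.
Invoking vault etch with /smabiva/drawal, gresta_ast, yielding created.
Using vault expunge with /smabiva/drawal, giving ok.
Now I run vault expunge with /smabiva, giving ok.
I try vault etch with /wusmot, ro, giving created.
Calling vault etch with /grofi, dopru, and see created.
I try drawer lodge with grusern, -557, and observe nil.
I try vault recite with /grofi, — result: dopru.
Calling vault survey with /, giving [grofi, hecrebri, wusmot].

Answer: [grofi, hecrebri, wusmot]


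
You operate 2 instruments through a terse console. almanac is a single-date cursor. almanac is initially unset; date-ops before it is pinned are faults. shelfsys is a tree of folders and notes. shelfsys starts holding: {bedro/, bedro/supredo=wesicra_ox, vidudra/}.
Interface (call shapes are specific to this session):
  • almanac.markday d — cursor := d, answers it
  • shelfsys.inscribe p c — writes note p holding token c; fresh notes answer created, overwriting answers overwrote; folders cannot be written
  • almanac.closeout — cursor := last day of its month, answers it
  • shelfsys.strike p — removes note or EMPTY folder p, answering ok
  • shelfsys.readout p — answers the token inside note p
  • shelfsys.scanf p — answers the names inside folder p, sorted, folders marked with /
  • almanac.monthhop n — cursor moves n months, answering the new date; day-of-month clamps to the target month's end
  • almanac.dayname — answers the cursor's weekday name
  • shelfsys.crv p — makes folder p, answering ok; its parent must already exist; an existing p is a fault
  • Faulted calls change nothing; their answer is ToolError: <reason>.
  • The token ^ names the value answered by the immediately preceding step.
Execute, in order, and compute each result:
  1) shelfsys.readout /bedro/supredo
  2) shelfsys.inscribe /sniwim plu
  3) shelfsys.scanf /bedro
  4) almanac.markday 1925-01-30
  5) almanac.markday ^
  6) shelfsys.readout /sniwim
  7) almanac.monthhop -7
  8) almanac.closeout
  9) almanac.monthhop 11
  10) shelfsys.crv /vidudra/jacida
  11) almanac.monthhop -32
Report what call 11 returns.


Answer: 1922-09-30

Derivation:
Do: shelfsys.readout[p: /bedro/supredo]
See: wesicra_ox
Do: shelfsys.inscribe[p: /sniwim; c: plu]
See: created
Do: shelfsys.scanf[p: /bedro]
See: [supredo]
Do: almanac.markday[d: 1925-01-30]
See: 1925-01-30
Do: almanac.markday[d: ^]
See: 1925-01-30
Do: shelfsys.readout[p: /sniwim]
See: plu
Do: almanac.monthhop[n: -7]
See: 1924-06-30
Do: almanac.closeout[]
See: 1924-06-30
Do: almanac.monthhop[n: 11]
See: 1925-05-30
Do: shelfsys.crv[p: /vidudra/jacida]
See: ok
Do: almanac.monthhop[n: -32]
See: 1922-09-30


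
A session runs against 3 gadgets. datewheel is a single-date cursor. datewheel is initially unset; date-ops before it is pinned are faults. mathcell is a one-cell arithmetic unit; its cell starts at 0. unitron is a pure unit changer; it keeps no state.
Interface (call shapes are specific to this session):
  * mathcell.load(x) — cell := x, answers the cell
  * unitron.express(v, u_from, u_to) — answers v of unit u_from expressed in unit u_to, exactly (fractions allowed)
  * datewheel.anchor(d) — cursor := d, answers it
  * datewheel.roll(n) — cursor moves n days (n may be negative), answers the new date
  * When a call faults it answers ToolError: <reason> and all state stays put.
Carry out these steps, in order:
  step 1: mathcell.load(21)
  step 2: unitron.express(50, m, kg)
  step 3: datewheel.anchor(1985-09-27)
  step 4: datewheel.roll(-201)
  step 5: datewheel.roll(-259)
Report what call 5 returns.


;; mathcell.load(x='21') ~> 21
;; unitron.express(v='50', u_from='m', u_to='kg') ~> ToolError: incompatible units
;; datewheel.anchor(d='1985-09-27') ~> 1985-09-27
;; datewheel.roll(n='-201') ~> 1985-03-10
;; datewheel.roll(n='-259') ~> 1984-06-24

Answer: 1984-06-24


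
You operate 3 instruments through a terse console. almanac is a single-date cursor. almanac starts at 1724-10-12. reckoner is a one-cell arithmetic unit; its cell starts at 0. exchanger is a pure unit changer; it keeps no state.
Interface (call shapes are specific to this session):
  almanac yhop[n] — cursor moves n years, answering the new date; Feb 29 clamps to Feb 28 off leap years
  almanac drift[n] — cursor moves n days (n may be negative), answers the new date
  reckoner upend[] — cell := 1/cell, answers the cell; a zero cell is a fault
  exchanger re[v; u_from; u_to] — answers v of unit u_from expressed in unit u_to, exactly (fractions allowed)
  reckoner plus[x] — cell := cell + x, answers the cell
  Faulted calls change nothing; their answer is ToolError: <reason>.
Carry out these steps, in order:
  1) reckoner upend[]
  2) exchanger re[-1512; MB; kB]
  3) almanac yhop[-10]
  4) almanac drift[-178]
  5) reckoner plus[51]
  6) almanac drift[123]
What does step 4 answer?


% 1. reckoner upend() -> ToolError: reciprocal of zero
% 2. exchanger re(-1512, MB, kB) -> -1512000
% 3. almanac yhop(-10) -> 1714-10-12
% 4. almanac drift(-178) -> 1714-04-17
% 5. reckoner plus(51) -> 51
% 6. almanac drift(123) -> 1714-08-18

Answer: 1714-04-17


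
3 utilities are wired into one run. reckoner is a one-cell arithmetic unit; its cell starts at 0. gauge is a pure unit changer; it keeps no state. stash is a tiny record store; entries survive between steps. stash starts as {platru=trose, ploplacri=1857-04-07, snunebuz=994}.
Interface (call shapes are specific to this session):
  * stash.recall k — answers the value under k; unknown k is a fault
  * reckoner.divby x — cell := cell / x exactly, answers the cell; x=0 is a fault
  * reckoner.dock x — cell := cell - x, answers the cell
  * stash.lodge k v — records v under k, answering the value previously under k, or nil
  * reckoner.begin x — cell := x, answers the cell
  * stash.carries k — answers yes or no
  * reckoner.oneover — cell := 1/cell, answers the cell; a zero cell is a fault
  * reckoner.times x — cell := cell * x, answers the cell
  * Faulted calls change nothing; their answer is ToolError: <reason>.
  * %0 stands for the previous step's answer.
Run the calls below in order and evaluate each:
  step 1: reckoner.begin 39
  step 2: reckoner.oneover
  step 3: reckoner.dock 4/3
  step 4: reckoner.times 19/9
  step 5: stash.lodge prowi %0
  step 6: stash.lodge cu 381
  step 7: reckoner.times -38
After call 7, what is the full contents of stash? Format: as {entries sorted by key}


Answer: {cu=381, platru=trose, ploplacri=1857-04-07, prowi=-323/117, snunebuz=994}

Derivation:
$ reckoner.begin x: 39
[out] 39
$ reckoner.oneover
[out] 1/39
$ reckoner.dock x: 4/3
[out] -17/13
$ reckoner.times x: 19/9
[out] -323/117
$ stash.lodge k: prowi v: %0
[out] nil
$ stash.lodge k: cu v: 381
[out] nil
$ reckoner.times x: -38
[out] 12274/117


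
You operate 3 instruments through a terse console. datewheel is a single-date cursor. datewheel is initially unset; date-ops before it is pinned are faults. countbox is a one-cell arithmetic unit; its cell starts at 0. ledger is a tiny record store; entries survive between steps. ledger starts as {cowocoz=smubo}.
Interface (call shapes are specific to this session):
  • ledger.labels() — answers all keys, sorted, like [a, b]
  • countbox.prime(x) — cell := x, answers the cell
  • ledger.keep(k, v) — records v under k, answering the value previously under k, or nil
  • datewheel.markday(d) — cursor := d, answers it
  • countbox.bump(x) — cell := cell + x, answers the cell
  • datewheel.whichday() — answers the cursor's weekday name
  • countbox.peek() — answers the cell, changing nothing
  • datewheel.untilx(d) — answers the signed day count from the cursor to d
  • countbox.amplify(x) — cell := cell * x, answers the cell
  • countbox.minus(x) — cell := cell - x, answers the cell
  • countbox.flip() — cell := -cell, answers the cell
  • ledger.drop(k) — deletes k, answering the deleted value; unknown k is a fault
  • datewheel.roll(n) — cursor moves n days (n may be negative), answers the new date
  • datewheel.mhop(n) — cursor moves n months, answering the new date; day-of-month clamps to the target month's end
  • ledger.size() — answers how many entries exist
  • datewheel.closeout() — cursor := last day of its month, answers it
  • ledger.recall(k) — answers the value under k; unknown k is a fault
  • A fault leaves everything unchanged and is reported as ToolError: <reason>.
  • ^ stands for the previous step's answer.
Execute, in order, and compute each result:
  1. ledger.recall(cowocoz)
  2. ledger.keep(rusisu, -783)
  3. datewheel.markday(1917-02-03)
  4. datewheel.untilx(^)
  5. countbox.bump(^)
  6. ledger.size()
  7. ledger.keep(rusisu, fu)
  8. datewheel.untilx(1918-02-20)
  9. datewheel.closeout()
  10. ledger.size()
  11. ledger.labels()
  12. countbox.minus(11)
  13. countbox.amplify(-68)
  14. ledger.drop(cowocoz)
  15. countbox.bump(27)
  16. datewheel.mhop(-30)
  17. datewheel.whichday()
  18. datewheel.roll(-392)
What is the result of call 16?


// 1. ledger.recall(k='cowocoz') -> smubo
// 2. ledger.keep(k='rusisu', v='-783') -> nil
// 3. datewheel.markday(d='1917-02-03') -> 1917-02-03
// 4. datewheel.untilx(d='^') -> 0
// 5. countbox.bump(x='^') -> 0
// 6. ledger.size() -> 2
// 7. ledger.keep(k='rusisu', v='fu') -> -783
// 8. datewheel.untilx(d='1918-02-20') -> 382
// 9. datewheel.closeout() -> 1917-02-28
// 10. ledger.size() -> 2
// 11. ledger.labels() -> [cowocoz, rusisu]
// 12. countbox.minus(x='11') -> -11
// 13. countbox.amplify(x='-68') -> 748
// 14. ledger.drop(k='cowocoz') -> smubo
// 15. countbox.bump(x='27') -> 775
// 16. datewheel.mhop(n='-30') -> 1914-08-28
// 17. datewheel.whichday() -> Friday
// 18. datewheel.roll(n='-392') -> 1913-08-01

Answer: 1914-08-28


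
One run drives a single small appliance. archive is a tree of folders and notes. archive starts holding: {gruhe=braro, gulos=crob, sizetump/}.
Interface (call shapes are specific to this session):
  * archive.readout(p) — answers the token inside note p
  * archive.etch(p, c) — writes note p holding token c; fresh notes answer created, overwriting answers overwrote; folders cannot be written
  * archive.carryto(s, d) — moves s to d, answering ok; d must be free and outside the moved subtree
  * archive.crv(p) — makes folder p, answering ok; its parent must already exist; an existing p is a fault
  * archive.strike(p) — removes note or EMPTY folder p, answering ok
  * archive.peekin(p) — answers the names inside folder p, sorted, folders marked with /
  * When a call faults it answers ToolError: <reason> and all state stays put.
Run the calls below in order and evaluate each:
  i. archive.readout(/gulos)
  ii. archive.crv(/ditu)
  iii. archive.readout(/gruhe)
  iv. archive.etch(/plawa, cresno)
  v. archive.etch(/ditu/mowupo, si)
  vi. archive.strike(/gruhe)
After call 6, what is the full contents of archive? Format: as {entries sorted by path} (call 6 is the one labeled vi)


$ archive.readout p: /gulos
:: crob
$ archive.crv p: /ditu
:: ok
$ archive.readout p: /gruhe
:: braro
$ archive.etch p: /plawa c: cresno
:: created
$ archive.etch p: /ditu/mowupo c: si
:: created
$ archive.strike p: /gruhe
:: ok

Answer: {ditu/, ditu/mowupo=si, gulos=crob, plawa=cresno, sizetump/}


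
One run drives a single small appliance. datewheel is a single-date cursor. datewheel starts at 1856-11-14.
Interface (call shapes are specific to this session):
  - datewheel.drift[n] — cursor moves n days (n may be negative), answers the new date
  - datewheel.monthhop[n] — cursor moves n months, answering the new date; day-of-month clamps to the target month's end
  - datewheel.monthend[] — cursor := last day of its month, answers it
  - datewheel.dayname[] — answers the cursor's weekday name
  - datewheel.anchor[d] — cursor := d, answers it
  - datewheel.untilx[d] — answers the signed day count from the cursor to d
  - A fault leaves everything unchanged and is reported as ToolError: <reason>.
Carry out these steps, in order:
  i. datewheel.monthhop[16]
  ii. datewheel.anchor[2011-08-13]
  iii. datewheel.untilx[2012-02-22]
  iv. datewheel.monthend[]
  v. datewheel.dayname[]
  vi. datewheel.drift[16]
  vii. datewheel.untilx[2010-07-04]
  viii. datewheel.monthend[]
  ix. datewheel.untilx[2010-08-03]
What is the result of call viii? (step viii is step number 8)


-> datewheel.monthhop(n: 16)
<- 1858-03-14
-> datewheel.anchor(d: 2011-08-13)
<- 2011-08-13
-> datewheel.untilx(d: 2012-02-22)
<- 193
-> datewheel.monthend()
<- 2011-08-31
-> datewheel.dayname()
<- Wednesday
-> datewheel.drift(n: 16)
<- 2011-09-16
-> datewheel.untilx(d: 2010-07-04)
<- -439
-> datewheel.monthend()
<- 2011-09-30
-> datewheel.untilx(d: 2010-08-03)
<- -423

Answer: 2011-09-30


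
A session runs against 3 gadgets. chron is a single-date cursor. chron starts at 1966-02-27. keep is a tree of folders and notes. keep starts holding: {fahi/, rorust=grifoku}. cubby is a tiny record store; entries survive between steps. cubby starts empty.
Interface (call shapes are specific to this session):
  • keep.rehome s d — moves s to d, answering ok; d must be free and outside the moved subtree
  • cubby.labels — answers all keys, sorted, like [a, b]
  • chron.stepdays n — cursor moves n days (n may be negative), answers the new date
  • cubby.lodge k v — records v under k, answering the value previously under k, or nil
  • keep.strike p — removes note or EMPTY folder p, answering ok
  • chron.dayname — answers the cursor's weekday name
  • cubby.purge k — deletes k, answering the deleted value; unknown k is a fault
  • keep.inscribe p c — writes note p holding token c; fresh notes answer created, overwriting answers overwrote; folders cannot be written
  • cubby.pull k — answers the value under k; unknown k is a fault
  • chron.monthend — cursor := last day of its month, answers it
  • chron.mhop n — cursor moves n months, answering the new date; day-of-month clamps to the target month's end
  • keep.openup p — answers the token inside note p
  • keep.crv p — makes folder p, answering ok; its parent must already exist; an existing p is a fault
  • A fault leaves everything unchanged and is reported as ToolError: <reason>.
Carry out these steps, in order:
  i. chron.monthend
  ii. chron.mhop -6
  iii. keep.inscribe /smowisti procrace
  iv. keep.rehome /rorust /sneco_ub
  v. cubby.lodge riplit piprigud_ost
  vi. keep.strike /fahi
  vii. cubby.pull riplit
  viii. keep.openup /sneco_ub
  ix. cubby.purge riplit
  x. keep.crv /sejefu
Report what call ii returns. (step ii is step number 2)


Act: chron.monthend[]
Obs: 1966-02-28
Act: chron.mhop[n='-6']
Obs: 1965-08-28
Act: keep.inscribe[p='/smowisti'; c='procrace']
Obs: created
Act: keep.rehome[s='/rorust'; d='/sneco_ub']
Obs: ok
Act: cubby.lodge[k='riplit'; v='piprigud_ost']
Obs: nil
Act: keep.strike[p='/fahi']
Obs: ok
Act: cubby.pull[k='riplit']
Obs: piprigud_ost
Act: keep.openup[p='/sneco_ub']
Obs: grifoku
Act: cubby.purge[k='riplit']
Obs: piprigud_ost
Act: keep.crv[p='/sejefu']
Obs: ok

Answer: 1965-08-28


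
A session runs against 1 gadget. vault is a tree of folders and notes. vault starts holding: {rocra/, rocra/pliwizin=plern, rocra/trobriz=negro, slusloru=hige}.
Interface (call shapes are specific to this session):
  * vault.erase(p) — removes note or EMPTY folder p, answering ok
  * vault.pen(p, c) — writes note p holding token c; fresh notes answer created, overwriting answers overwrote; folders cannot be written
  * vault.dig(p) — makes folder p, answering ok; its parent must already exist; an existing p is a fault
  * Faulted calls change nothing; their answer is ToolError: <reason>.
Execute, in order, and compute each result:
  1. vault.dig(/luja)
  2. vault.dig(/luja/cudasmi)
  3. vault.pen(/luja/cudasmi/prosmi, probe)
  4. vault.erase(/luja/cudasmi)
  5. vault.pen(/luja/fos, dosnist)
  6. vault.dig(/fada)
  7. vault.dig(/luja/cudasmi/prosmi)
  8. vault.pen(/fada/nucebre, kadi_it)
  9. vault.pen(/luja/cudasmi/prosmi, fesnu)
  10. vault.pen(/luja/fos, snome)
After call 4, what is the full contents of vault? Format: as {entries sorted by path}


Answer: {luja/, luja/cudasmi/, luja/cudasmi/prosmi=probe, rocra/, rocra/pliwizin=plern, rocra/trobriz=negro, slusloru=hige}

Derivation:
! 1. vault.dig(p: /luja) => ok
! 2. vault.dig(p: /luja/cudasmi) => ok
! 3. vault.pen(p: /luja/cudasmi/prosmi, c: probe) => created
! 4. vault.erase(p: /luja/cudasmi) => ToolError: not empty
! 5. vault.pen(p: /luja/fos, c: dosnist) => created
! 6. vault.dig(p: /fada) => ok
! 7. vault.dig(p: /luja/cudasmi/prosmi) => ToolError: exists
! 8. vault.pen(p: /fada/nucebre, c: kadi_it) => created
! 9. vault.pen(p: /luja/cudasmi/prosmi, c: fesnu) => overwrote
! 10. vault.pen(p: /luja/fos, c: snome) => overwrote


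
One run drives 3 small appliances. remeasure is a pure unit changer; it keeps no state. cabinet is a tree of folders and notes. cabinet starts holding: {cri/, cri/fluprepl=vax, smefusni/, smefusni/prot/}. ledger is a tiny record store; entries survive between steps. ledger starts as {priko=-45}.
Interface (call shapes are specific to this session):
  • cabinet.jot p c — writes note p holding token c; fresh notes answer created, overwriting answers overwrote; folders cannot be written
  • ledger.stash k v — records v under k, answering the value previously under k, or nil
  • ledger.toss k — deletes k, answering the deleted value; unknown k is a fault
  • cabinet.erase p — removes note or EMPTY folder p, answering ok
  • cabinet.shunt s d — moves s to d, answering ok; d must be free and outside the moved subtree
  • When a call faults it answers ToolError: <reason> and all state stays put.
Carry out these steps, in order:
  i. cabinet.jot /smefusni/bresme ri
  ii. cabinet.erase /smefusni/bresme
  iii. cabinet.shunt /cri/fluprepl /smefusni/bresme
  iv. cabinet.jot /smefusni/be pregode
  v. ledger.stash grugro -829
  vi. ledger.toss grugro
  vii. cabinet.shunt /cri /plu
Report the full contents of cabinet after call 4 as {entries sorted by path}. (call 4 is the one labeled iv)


$ cabinet.jot /smefusni/bresme ri
= created
$ cabinet.erase /smefusni/bresme
= ok
$ cabinet.shunt /cri/fluprepl /smefusni/bresme
= ok
$ cabinet.jot /smefusni/be pregode
= created
$ ledger.stash grugro -829
= nil
$ ledger.toss grugro
= -829
$ cabinet.shunt /cri /plu
= ok

Answer: {cri/, smefusni/, smefusni/be=pregode, smefusni/bresme=vax, smefusni/prot/}


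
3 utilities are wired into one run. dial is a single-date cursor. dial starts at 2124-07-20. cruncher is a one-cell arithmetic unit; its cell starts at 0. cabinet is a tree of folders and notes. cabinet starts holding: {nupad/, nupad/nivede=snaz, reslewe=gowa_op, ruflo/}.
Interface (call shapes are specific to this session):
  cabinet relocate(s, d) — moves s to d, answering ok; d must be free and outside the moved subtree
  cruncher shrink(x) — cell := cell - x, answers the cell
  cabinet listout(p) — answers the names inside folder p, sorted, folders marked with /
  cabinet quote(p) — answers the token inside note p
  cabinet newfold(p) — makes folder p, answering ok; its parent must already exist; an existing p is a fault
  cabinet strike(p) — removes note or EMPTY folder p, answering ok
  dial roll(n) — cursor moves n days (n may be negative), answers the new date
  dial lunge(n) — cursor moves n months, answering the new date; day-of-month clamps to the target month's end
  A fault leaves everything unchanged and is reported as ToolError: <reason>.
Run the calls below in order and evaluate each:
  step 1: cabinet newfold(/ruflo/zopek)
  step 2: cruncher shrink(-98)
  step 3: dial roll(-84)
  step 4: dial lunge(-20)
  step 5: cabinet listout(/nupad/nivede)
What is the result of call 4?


Answer: 2122-08-27

Derivation:
# cabinet newfold(/ruflo/zopek) : ok
# cruncher shrink(-98) : 98
# dial roll(-84) : 2124-04-27
# dial lunge(-20) : 2122-08-27
# cabinet listout(/nupad/nivede) : ToolError: not a directory


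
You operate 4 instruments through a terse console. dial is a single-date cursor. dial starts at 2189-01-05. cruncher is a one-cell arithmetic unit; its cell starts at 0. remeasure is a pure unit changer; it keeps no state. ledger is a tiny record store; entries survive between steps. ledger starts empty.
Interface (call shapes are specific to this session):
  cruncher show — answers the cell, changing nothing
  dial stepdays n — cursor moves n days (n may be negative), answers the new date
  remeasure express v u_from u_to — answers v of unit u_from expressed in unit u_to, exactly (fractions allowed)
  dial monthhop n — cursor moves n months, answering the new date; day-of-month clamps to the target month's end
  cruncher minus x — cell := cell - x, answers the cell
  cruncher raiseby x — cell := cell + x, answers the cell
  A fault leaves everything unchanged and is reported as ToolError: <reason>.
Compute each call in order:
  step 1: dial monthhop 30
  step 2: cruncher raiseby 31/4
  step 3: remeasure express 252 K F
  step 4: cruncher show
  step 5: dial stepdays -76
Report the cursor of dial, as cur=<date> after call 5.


Answer: cur=2191-04-20

Derivation:
→ dial monthhop(n=30)
← 2191-07-05
→ cruncher raiseby(x=31/4)
← 31/4
→ remeasure express(v=252, u_from=K, u_to=F)
← -607/100
→ cruncher show()
← 31/4
→ dial stepdays(n=-76)
← 2191-04-20
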